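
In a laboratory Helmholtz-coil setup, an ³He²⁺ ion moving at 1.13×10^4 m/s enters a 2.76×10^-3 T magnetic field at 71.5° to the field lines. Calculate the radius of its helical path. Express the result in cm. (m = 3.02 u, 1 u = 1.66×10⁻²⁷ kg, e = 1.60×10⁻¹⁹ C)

r ≈ 6.08 cm

Only the perpendicular component v⊥ = v sin71.5° = 1.07×10^4 m/s is bent by the field.
r = m v⊥ /(qB) = (5.01×10^-27)(1.07×10^4) / [(2×1.60×10^-19)(2.76×10^-3)] = 0.0608 m.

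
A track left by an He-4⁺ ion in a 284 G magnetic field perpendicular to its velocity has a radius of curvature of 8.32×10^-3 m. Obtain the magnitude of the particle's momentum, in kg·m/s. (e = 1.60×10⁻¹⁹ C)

Since qvB = mv²/r, the momentum p = mv = qBr.
p = (1×1.60×10^-19)(0.0284)(8.32×10^-3) = 3.78×10^-23 kg·m/s.

p ≈ 3.78×10^-23 kg·m/s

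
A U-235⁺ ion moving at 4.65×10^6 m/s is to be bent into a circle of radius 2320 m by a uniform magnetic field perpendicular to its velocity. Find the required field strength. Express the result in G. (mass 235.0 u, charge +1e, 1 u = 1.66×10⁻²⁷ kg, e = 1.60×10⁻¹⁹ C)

qvB = mv²/r gives B = mv/(qr).
B = (3.90×10^-25)(4.65×10^6) / [(1×1.60×10^-19)(2320)] = 4.89×10^-3 T.

B ≈ 48.9 G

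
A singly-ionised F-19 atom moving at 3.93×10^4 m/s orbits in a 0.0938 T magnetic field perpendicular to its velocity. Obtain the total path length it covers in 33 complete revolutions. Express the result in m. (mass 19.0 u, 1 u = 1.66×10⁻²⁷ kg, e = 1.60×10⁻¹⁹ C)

L ≈ 17.1 m

r = mv/(qB) = 0.0826 m, so one revolution covers 2πr = 0.519 m.
In 33 revolutions: L = 33·2πr = 17.1 m.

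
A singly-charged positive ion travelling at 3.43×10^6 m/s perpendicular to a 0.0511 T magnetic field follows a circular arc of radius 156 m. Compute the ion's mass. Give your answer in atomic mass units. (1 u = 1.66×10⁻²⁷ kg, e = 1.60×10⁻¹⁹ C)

m ≈ 224 u

qvB = mv²/r ⇒ m = qBr/v.
m = (1×1.60×10^-19)(0.0511)(156) / (3.43×10^6) = 3.72×10^-25 kg = 224 u.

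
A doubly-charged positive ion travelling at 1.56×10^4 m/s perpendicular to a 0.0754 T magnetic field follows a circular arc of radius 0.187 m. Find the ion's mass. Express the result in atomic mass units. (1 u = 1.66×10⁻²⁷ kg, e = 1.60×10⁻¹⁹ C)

m ≈ 174 u

qvB = mv²/r ⇒ m = qBr/v.
m = (2×1.60×10^-19)(0.0754)(0.187) / (1.56×10^4) = 2.89×10^-25 kg = 174 u.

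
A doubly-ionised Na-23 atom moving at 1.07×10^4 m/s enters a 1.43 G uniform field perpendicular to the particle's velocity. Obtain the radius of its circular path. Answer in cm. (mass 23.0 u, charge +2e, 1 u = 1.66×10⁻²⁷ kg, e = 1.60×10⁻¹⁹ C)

r ≈ 893 cm

The magnetic force provides the centripetal force: qvB = mv²/r, so r = mv/(qB).
r = (3.82×10^-26 kg)(1.07×10^4 m/s) / [(2×1.60×10^-19 C)(1.43×10^-4 T)] = 8.93 m.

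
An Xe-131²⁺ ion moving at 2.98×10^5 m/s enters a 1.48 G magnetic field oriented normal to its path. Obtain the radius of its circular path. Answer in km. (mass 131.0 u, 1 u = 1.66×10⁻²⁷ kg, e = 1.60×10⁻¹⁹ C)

r ≈ 1.37 km

The magnetic force provides the centripetal force: qvB = mv²/r, so r = mv/(qB).
r = (2.17×10^-25 kg)(2.98×10^5 m/s) / [(2×1.60×10^-19 C)(1.48×10^-4 T)] = 1370 m.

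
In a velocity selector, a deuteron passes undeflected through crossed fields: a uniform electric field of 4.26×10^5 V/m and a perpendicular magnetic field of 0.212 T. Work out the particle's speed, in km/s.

For zero net force, qE = qvB, so v = E/B.
v = (4.26×10^5) / (0.212) = 2.01×10^6 m/s.

v ≈ 2010 km/s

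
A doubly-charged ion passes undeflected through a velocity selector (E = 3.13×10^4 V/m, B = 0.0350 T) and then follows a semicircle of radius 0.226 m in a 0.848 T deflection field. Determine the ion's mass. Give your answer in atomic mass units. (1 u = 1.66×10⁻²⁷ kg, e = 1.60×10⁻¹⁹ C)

v = E/B₁ = 8.94×10^5 m/s.
From r = mv/(qB₂), m = qB₂r/v = (2×1.60×10^-19)(0.848)(0.226) / (8.94×10^5) = 6.86×10^-26 kg.
In atomic mass units: m = 6.86×10^-26 / 1.66×10^-27 = 41.3 u.

m ≈ 41.3 u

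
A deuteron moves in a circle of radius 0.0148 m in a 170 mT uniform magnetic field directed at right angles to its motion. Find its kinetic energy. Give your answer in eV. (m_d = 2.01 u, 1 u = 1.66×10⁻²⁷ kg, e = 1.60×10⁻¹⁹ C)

K ≈ 152 eV

v = qBr/m = (1×1.60×10^-19)(0.170)(0.0148) / (3.34×10^-27) = 1.21×10^5 m/s.
K = ½mv² = 0.5·(3.34×10^-27)·(1.21×10^5)² = 2.43×10^-17 J = 152 eV.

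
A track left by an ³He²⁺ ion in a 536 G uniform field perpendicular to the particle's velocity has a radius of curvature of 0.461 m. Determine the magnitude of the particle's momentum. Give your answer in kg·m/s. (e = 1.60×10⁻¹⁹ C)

p ≈ 7.91×10^-21 kg·m/s

Since qvB = mv²/r, the momentum p = mv = qBr.
p = (2×1.60×10^-19)(0.0536)(0.461) = 7.91×10^-21 kg·m/s.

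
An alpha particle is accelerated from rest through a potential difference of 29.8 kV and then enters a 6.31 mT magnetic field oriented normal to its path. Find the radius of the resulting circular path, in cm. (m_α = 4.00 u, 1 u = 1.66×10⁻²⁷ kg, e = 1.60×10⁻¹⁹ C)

The kinetic energy gained is K = qV = (2×1.60×10^-19)(2.98×10^4) = 9.54×10^-15 J.
v = √(2K/m) = 1.69×10^6 m/s.
r = mv/(qB) = (6.64×10^-27)(1.69×10^6) / [(2×1.60×10^-19)(6.31×10^-3)] = 5.57 m.

r ≈ 557 cm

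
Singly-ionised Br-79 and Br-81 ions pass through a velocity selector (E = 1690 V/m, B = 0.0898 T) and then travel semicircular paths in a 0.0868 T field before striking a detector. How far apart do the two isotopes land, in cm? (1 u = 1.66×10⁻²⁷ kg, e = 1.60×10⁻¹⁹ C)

Both emerge at v = E/B₁ = 1.88×10^4 m/s.
r = mv/(qB₂), so r₁ = 0.17771 m and r₂ = 0.18221 m, giving Δr = 4.50×10^-3 m.
After a semicircle each ion lands a diameter 2r from the entry slit, so the separation is 2Δr = 9.00×10^-3 m.

Δd ≈ 0.900 cm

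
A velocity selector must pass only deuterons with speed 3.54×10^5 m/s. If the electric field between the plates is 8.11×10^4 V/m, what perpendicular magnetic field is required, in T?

qE = qvB ⇒ B = E/v = (8.11×10^4) / (3.54×10^5) = 0.229 T.

B ≈ 0.229 T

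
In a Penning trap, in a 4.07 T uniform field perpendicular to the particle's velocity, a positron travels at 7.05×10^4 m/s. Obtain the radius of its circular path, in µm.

The magnetic force provides the centripetal force: qvB = mv²/r, so r = mv/(qB).
r = (9.11×10^-31 kg)(7.05×10^4 m/s) / [(1×1.60×10^-19 C)(4.07 T)] = 9.86×10^-8 m.

r ≈ 0.0986 µm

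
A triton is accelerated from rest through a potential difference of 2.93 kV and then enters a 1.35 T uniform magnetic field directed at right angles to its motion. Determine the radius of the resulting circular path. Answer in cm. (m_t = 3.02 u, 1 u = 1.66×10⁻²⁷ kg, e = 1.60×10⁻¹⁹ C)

r ≈ 1.00 cm

The kinetic energy gained is K = qV = (1×1.60×10^-19)(2930) = 4.69×10^-16 J.
v = √(2K/m) = 4.32×10^5 m/s.
r = mv/(qB) = (5.01×10^-27)(4.32×10^5) / [(1×1.60×10^-19)(1.35)] = 0.0100 m.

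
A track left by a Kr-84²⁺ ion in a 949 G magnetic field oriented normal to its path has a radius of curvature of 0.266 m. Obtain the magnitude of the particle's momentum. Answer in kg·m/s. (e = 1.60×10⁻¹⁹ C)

Since qvB = mv²/r, the momentum p = mv = qBr.
p = (2×1.60×10^-19)(0.0949)(0.266) = 8.08×10^-21 kg·m/s.

p ≈ 8.08×10^-21 kg·m/s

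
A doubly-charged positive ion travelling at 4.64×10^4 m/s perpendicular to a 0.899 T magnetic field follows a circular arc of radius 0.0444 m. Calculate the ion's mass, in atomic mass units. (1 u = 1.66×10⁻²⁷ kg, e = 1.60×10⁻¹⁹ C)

m ≈ 166 u

qvB = mv²/r ⇒ m = qBr/v.
m = (2×1.60×10^-19)(0.899)(0.0444) / (4.64×10^4) = 2.75×10^-25 kg = 166 u.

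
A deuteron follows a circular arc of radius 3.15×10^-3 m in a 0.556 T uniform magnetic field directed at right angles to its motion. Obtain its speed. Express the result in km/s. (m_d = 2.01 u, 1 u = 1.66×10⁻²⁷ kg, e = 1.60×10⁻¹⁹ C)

From qvB = mv²/r, v = qBr/m.
v = (1×1.60×10^-19)(0.556)(3.15×10^-3) / (3.34×10^-27) = 8.40×10^4 m/s.

v ≈ 84.0 km/s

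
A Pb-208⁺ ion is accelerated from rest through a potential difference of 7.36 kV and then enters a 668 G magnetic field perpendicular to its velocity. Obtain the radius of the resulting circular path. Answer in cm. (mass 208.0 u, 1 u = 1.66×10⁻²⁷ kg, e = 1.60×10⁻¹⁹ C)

r ≈ 267 cm

The kinetic energy gained is K = qV = (1×1.60×10^-19)(7360) = 1.18×10^-15 J.
v = √(2K/m) = 8.26×10^4 m/s.
r = mv/(qB) = (3.45×10^-25)(8.26×10^4) / [(1×1.60×10^-19)(0.0668)] = 2.67 m.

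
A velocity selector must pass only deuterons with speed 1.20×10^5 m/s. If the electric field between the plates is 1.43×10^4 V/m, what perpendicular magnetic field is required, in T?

qE = qvB ⇒ B = E/v = (1.43×10^4) / (1.20×10^5) = 0.119 T.

B ≈ 0.119 T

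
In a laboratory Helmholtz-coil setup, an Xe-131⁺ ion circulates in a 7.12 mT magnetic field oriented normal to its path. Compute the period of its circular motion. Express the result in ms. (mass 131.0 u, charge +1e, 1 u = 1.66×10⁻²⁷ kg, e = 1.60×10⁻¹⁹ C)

T ≈ 1.20 ms

The cyclotron period is independent of speed: T = 2πm/(qB).
T = 2π(2.17×10^-25) / [(1×1.60×10^-19)(7.12×10^-3)] = 1.20×10^-3 s.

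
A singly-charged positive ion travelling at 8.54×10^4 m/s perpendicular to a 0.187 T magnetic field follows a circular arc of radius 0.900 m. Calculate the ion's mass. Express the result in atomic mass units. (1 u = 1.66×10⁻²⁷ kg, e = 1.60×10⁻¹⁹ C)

m ≈ 190 u

qvB = mv²/r ⇒ m = qBr/v.
m = (1×1.60×10^-19)(0.187)(0.900) / (8.54×10^4) = 3.15×10^-25 kg = 190 u.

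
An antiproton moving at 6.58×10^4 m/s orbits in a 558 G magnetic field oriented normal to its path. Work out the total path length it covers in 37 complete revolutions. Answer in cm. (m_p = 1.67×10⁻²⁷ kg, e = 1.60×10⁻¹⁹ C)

r = mv/(qB) = 0.0123 m, so one revolution covers 2πr = 0.0773 m.
In 37 revolutions: L = 37·2πr = 2.86 m.

L ≈ 286 cm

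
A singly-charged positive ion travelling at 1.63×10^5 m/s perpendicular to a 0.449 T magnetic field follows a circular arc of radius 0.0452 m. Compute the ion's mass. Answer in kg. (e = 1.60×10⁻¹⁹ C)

m ≈ 1.99×10^-26 kg

qvB = mv²/r ⇒ m = qBr/v.
m = (1×1.60×10^-19)(0.449)(0.0452) / (1.63×10^5) = 1.99×10^-26 kg.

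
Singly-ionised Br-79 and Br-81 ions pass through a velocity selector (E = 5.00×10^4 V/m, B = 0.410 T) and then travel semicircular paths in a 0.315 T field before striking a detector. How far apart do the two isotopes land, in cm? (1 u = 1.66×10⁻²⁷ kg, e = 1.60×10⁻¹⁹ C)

Δd ≈ 1.61 cm

Both emerge at v = E/B₁ = 1.22×10^5 m/s.
r = mv/(qB₂), so r₁ = 0.31732 m and r₂ = 0.32535 m, giving Δr = 8.03×10^-3 m.
After a semicircle each ion lands a diameter 2r from the entry slit, so the separation is 2Δr = 0.0161 m.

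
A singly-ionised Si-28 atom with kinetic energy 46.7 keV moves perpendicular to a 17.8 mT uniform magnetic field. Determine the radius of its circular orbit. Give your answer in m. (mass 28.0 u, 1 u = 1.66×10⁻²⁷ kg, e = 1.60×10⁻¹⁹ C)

r ≈ 9.25 m

Convert the energy: K = 46.7 keV = 7.47×10^-15 J.
v = √(2K/m) = √(2·7.47×10^-15/4.65×10^-26) = 5.67×10^5 m/s.
r = mv/(qB) = (4.65×10^-26)(5.67×10^5) / [(1×1.60×10^-19)(0.0178)] = 9.25 m.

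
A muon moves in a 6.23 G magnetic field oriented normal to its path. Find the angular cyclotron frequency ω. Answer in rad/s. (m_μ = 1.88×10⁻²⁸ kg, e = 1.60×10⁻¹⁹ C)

ω ≈ 5.30×10^5 rad/s

ω = qB/m = (1×1.60×10^-19)(6.23×10^-4) / (1.88×10^-28) = 5.30×10^5 rad/s.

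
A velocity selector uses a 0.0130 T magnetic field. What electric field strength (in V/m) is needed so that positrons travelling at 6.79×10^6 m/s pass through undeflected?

E ≈ 8.83×10^4 V/m

qE = qvB ⇒ E = vB = (6.79×10^6)(0.0130) = 8.83×10^4 V/m.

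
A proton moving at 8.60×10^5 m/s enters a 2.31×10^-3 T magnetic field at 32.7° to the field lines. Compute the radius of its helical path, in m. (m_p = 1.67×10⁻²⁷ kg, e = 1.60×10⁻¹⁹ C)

r ≈ 2.10 m

Only the perpendicular component v⊥ = v sin32.7° = 4.65×10^5 m/s is bent by the field.
r = m v⊥ /(qB) = (1.67×10^-27)(4.65×10^5) / [(1×1.60×10^-19)(2.31×10^-3)] = 2.10 m.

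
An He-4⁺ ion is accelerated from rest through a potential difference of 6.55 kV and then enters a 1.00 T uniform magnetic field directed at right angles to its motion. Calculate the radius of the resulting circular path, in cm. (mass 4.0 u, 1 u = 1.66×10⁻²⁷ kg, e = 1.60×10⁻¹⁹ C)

The kinetic energy gained is K = qV = (1×1.60×10^-19)(6550) = 1.05×10^-15 J.
v = √(2K/m) = 5.62×10^5 m/s.
r = mv/(qB) = (6.64×10^-27)(5.62×10^5) / [(1×1.60×10^-19)(1.00)] = 0.0233 m.

r ≈ 2.33 cm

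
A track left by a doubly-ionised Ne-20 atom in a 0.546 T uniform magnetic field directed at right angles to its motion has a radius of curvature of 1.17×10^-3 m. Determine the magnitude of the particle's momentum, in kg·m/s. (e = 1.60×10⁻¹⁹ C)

p ≈ 2.04×10^-22 kg·m/s

Since qvB = mv²/r, the momentum p = mv = qBr.
p = (2×1.60×10^-19)(0.546)(1.17×10^-3) = 2.04×10^-22 kg·m/s.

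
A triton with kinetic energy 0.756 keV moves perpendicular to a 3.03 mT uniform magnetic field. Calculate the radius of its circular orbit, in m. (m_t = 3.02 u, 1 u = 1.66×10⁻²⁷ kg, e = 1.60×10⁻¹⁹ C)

r ≈ 2.27 m

Convert the energy: K = 0.756 keV = 1.21×10^-16 J.
v = √(2K/m) = √(2·1.21×10^-16/5.01×10^-27) = 2.20×10^5 m/s.
r = mv/(qB) = (5.01×10^-27)(2.20×10^5) / [(1×1.60×10^-19)(3.03×10^-3)] = 2.27 m.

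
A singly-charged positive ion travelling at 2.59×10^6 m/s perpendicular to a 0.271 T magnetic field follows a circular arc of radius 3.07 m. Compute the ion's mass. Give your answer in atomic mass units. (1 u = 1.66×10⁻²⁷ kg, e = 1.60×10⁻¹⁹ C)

qvB = mv²/r ⇒ m = qBr/v.
m = (1×1.60×10^-19)(0.271)(3.07) / (2.59×10^6) = 5.14×10^-26 kg = 31.0 u.

m ≈ 31.0 u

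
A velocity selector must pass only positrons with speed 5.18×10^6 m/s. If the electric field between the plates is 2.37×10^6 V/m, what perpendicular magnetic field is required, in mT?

qE = qvB ⇒ B = E/v = (2.37×10^6) / (5.18×10^6) = 0.458 T.

B ≈ 458 mT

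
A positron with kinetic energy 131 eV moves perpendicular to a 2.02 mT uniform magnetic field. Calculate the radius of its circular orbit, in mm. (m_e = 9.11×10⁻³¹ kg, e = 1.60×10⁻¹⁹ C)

Convert the energy: K = 131 eV = 2.10×10^-17 J.
v = √(2K/m) = √(2·2.10×10^-17/9.11×10^-31) = 6.78×10^6 m/s.
r = mv/(qB) = (9.11×10^-31)(6.78×10^6) / [(1×1.60×10^-19)(2.02×10^-3)] = 0.0191 m.

r ≈ 19.1 mm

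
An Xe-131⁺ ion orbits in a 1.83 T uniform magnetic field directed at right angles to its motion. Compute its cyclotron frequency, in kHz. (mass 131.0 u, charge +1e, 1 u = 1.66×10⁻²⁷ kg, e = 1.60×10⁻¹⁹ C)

f ≈ 214 kHz

f = qB/(2πm) = (1×1.60×10^-19)(1.83) / [2π(2.17×10^-25)] = 2.14×10^5 Hz.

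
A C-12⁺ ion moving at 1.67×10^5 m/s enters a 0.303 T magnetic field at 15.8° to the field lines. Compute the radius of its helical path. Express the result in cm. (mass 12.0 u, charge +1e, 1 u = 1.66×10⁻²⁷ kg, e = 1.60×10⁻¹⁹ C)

r ≈ 1.87 cm

Only the perpendicular component v⊥ = v sin15.8° = 4.55×10^4 m/s is bent by the field.
r = m v⊥ /(qB) = (1.99×10^-26)(4.55×10^4) / [(1×1.60×10^-19)(0.303)] = 0.0187 m.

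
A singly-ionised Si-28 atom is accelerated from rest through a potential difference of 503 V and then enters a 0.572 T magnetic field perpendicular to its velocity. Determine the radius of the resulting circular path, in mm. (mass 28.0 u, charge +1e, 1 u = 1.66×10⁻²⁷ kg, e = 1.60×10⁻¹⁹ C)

The kinetic energy gained is K = qV = (1×1.60×10^-19)(503) = 8.05×10^-17 J.
v = √(2K/m) = 5.88×10^4 m/s.
r = mv/(qB) = (4.65×10^-26)(5.88×10^4) / [(1×1.60×10^-19)(0.572)] = 0.0299 m.

r ≈ 29.9 mm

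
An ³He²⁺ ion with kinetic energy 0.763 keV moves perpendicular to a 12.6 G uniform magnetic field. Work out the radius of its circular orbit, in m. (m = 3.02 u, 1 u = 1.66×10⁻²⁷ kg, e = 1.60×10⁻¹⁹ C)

Convert the energy: K = 0.763 keV = 1.22×10^-16 J.
v = √(2K/m) = √(2·1.22×10^-16/5.01×10^-27) = 2.21×10^5 m/s.
r = mv/(qB) = (5.01×10^-27)(2.21×10^5) / [(2×1.60×10^-19)(1.26×10^-3)] = 2.74 m.

r ≈ 2.74 m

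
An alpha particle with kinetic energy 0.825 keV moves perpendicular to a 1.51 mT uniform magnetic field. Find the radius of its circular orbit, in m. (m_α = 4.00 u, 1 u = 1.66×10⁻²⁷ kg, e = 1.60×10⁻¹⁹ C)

Convert the energy: K = 0.825 keV = 1.32×10^-16 J.
v = √(2K/m) = √(2·1.32×10^-16/6.64×10^-27) = 1.99×10^5 m/s.
r = mv/(qB) = (6.64×10^-27)(1.99×10^5) / [(2×1.60×10^-19)(1.51×10^-3)] = 2.74 m.

r ≈ 2.74 m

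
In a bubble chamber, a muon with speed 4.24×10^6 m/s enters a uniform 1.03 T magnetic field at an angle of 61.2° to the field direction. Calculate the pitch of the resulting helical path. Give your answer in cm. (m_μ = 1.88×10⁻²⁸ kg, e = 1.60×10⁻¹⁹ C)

pitch ≈ 1.46 cm

The velocity component along B is v∥ = v cos61.2° = 2.04×10^6 m/s.
The cyclotron period T = 2πm/(qB) = 7.17×10^-9 s is set by m, q, B alone.
Pitch = v∥·T = (2.04×10^6)(7.17×10^-9) = 0.0146 m.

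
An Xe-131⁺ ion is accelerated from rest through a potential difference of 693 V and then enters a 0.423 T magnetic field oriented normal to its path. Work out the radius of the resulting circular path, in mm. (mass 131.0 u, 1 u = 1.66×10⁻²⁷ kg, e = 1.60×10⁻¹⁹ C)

The kinetic energy gained is K = qV = (1×1.60×10^-19)(693) = 1.11×10^-16 J.
v = √(2K/m) = 3.19×10^4 m/s.
r = mv/(qB) = (2.17×10^-25)(3.19×10^4) / [(1×1.60×10^-19)(0.423)] = 0.103 m.

r ≈ 103 mm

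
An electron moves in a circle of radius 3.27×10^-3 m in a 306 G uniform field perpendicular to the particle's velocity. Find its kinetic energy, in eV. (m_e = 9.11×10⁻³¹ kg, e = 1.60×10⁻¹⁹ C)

v = qBr/m = (1×1.60×10^-19)(0.0306)(3.27×10^-3) / (9.11×10^-31) = 1.76×10^7 m/s.
K = ½mv² = 0.5·(9.11×10^-31)·(1.76×10^7)² = 1.41×10^-16 J = 879 eV.

K ≈ 879 eV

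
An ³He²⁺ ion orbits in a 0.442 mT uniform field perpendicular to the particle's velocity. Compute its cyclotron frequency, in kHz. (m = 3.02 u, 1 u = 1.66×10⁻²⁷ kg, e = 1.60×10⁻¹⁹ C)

f = qB/(2πm) = (2×1.60×10^-19)(4.42×10^-4) / [2π(5.01×10^-27)] = 4490 Hz.

f ≈ 4.49 kHz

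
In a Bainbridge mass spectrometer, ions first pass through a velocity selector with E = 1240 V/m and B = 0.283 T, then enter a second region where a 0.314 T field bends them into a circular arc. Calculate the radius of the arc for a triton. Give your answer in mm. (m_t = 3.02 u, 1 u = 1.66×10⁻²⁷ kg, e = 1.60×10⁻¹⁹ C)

The selector passes v = E/B = 1240/0.283 = 4380 m/s.
In the deflection region, r = mv/(qB₂) = (5.01×10^-27)(4380) / [(1×1.60×10^-19)(0.314)] = 4.37×10^-4 m.

r ≈ 0.437 mm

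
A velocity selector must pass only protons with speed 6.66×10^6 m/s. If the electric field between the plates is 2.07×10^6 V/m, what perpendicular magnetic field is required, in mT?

qE = qvB ⇒ B = E/v = (2.07×10^6) / (6.66×10^6) = 0.311 T.

B ≈ 311 mT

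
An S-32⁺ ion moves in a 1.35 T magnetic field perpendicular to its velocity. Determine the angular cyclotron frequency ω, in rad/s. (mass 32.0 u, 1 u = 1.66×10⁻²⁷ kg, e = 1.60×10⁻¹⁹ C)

ω ≈ 4.07×10^6 rad/s

ω = qB/m = (1×1.60×10^-19)(1.35) / (5.31×10^-26) = 4.07×10^6 rad/s.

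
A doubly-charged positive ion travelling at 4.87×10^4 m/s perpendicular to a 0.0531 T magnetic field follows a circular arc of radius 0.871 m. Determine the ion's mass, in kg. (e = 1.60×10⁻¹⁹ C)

m ≈ 3.04×10^-25 kg

qvB = mv²/r ⇒ m = qBr/v.
m = (2×1.60×10^-19)(0.0531)(0.871) / (4.87×10^4) = 3.04×10^-25 kg.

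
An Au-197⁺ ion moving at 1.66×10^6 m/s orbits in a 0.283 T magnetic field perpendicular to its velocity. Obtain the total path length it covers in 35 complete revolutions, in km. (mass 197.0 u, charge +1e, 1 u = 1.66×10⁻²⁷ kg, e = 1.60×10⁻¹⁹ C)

L ≈ 2.64 km

r = mv/(qB) = 12.0 m, so one revolution covers 2πr = 75.3 m.
In 35 revolutions: L = 35·2πr = 2640 m.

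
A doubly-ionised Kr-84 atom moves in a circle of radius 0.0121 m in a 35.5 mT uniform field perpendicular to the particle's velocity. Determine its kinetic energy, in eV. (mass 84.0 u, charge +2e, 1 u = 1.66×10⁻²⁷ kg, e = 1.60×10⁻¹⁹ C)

v = qBr/m = (2×1.60×10^-19)(0.0355)(0.0121) / (1.39×10^-25) = 986 m/s.
K = ½mv² = 0.5·(1.39×10^-25)·(986)² = 6.78×10^-20 J = 0.423 eV.

K ≈ 0.423 eV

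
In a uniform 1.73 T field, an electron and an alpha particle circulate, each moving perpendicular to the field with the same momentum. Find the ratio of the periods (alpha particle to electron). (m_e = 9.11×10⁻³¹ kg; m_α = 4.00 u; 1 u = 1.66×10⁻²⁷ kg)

T = 2πm/(qB) is independent of speed, so T₂/T₁ = (m₂/q₂)/(m₁/q₁).
T_{alpha particle}/T_{electron} = (6.64×10^-27/2e) / (9.11×10^-31/1e) = 3640.

ratio ≈ 3640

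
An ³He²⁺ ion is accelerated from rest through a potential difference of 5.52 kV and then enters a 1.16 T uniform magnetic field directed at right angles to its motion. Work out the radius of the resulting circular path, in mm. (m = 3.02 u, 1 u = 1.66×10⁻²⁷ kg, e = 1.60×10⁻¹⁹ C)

r ≈ 11.3 mm

The kinetic energy gained is K = qV = (2×1.60×10^-19)(5520) = 1.77×10^-15 J.
v = √(2K/m) = 8.39×10^5 m/s.
r = mv/(qB) = (5.01×10^-27)(8.39×10^5) / [(2×1.60×10^-19)(1.16)] = 0.0113 m.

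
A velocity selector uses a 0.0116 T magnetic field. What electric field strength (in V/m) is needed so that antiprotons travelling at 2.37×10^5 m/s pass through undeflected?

qE = qvB ⇒ E = vB = (2.37×10^5)(0.0116) = 2750 V/m.

E ≈ 2750 V/m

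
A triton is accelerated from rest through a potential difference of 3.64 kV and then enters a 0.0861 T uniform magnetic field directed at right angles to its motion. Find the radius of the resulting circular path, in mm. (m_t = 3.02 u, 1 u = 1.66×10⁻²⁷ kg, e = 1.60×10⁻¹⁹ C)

r ≈ 175 mm

The kinetic energy gained is K = qV = (1×1.60×10^-19)(3640) = 5.82×10^-16 J.
v = √(2K/m) = 4.82×10^5 m/s.
r = mv/(qB) = (5.01×10^-27)(4.82×10^5) / [(1×1.60×10^-19)(0.0861)] = 0.175 m.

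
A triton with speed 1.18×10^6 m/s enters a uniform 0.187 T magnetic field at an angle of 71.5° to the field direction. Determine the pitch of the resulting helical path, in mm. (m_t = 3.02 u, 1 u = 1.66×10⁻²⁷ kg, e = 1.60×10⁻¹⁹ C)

pitch ≈ 394 mm

The velocity component along B is v∥ = v cos71.5° = 3.74×10^5 m/s.
The cyclotron period T = 2πm/(qB) = 1.05×10^-6 s is set by m, q, B alone.
Pitch = v∥·T = (3.74×10^5)(1.05×10^-6) = 0.394 m.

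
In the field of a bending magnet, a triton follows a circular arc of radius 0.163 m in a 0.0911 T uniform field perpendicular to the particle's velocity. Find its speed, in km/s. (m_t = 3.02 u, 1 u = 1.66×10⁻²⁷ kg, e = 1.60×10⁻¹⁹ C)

From qvB = mv²/r, v = qBr/m.
v = (1×1.60×10^-19)(0.0911)(0.163) / (5.01×10^-27) = 4.74×10^5 m/s.

v ≈ 474 km/s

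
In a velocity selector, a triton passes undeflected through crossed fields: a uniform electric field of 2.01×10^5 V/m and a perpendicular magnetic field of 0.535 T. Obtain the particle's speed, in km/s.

For zero net force, qE = qvB, so v = E/B.
v = (2.01×10^5) / (0.535) = 3.76×10^5 m/s.

v ≈ 376 km/s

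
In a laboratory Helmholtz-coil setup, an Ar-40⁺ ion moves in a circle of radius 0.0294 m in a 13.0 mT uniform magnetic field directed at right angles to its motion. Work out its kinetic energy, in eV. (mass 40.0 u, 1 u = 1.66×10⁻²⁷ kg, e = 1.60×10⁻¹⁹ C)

K ≈ 0.176 eV

v = qBr/m = (1×1.60×10^-19)(0.0130)(0.0294) / (6.64×10^-26) = 921 m/s.
K = ½mv² = 0.5·(6.64×10^-26)·(921)² = 2.82×10^-20 J = 0.176 eV.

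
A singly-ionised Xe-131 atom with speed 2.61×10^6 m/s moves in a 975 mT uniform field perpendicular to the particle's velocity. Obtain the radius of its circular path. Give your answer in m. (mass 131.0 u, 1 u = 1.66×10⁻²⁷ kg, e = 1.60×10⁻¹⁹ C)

The magnetic force provides the centripetal force: qvB = mv²/r, so r = mv/(qB).
r = (2.17×10^-25 kg)(2.61×10^6 m/s) / [(1×1.60×10^-19 C)(0.975 T)] = 3.64 m.

r ≈ 3.64 m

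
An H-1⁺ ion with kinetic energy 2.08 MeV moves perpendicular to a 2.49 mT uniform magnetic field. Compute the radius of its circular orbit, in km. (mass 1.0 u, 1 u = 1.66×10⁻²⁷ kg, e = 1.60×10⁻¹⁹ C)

r ≈ 0.0834 km

Convert the energy: K = 2.08 MeV = 3.33×10^-13 J.
v = √(2K/m) = √(2·3.33×10^-13/1.66×10^-27) = 2.00×10^7 m/s.
r = mv/(qB) = (1.66×10^-27)(2.00×10^7) / [(1×1.60×10^-19)(2.49×10^-3)] = 83.4 m.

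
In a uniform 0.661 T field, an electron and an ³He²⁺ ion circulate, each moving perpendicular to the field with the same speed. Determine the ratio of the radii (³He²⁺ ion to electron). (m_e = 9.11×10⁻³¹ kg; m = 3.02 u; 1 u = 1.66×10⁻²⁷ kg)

ratio ≈ 2750

r = mv/(qB) ⇒ at equal v, r ∝ m/q.
r_{³He²⁺ ion}/r_{electron} = 2750.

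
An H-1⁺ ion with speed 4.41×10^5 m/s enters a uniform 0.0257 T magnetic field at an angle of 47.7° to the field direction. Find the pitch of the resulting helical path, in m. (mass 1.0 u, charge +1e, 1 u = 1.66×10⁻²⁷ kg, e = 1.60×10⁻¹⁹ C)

The velocity component along B is v∥ = v cos47.7° = 2.97×10^5 m/s.
The cyclotron period T = 2πm/(qB) = 2.54×10^-6 s is set by m, q, B alone.
Pitch = v∥·T = (2.97×10^5)(2.54×10^-6) = 0.753 m.

pitch ≈ 0.753 m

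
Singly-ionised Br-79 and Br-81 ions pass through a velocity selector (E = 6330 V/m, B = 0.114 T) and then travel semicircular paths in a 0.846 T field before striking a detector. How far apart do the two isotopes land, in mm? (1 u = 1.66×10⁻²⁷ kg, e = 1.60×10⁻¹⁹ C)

Both emerge at v = E/B₁ = 5.55×10^4 m/s.
r = mv/(qB₂), so r₁ = 0.05380 m and r₂ = 0.05516 m, giving Δr = 1.36×10^-3 m.
After a semicircle each ion lands a diameter 2r from the entry slit, so the separation is 2Δr = 2.72×10^-3 m.

Δd ≈ 2.72 mm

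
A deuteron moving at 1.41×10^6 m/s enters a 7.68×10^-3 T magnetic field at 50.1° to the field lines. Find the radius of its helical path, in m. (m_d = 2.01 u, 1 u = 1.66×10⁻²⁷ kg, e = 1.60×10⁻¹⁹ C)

r ≈ 2.94 m

Only the perpendicular component v⊥ = v sin50.1° = 1.08×10^6 m/s is bent by the field.
r = m v⊥ /(qB) = (3.34×10^-27)(1.08×10^6) / [(1×1.60×10^-19)(7.68×10^-3)] = 2.94 m.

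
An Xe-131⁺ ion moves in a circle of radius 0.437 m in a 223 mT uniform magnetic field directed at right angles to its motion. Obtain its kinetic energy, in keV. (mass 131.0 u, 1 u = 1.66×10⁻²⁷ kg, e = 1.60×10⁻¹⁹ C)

v = qBr/m = (1×1.60×10^-19)(0.223)(0.437) / (2.17×10^-25) = 7.17×10^4 m/s.
K = ½mv² = 0.5·(2.17×10^-25)·(7.17×10^4)² = 5.59×10^-16 J = 3.49 keV.

K ≈ 3.49 keV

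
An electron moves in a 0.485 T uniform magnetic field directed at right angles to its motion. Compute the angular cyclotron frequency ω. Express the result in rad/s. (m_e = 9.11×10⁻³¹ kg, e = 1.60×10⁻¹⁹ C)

ω ≈ 8.52×10^10 rad/s

ω = qB/m = (1×1.60×10^-19)(0.485) / (9.11×10^-31) = 8.52×10^10 rad/s.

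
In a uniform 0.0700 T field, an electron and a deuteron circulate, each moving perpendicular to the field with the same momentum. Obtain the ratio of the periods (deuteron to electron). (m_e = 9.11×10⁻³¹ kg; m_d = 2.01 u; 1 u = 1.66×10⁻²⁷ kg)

T = 2πm/(qB) is independent of speed, so T₂/T₁ = (m₂/q₂)/(m₁/q₁).
T_{deuteron}/T_{electron} = (3.34×10^-27/1e) / (9.11×10^-31/1e) = 3660.

ratio ≈ 3660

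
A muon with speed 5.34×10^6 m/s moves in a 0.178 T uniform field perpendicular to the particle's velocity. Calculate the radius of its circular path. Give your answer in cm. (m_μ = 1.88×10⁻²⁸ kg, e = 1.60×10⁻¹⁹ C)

r ≈ 3.53 cm

The magnetic force provides the centripetal force: qvB = mv²/r, so r = mv/(qB).
r = (1.88×10^-28 kg)(5.34×10^6 m/s) / [(1×1.60×10^-19 C)(0.178 T)] = 0.0353 m.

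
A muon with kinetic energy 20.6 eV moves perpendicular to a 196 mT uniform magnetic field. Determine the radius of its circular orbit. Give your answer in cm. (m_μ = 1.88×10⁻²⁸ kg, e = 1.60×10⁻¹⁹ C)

r ≈ 0.112 cm

Convert the energy: K = 20.6 eV = 3.30×10^-18 J.
v = √(2K/m) = √(2·3.30×10^-18/1.88×10^-28) = 1.87×10^5 m/s.
r = mv/(qB) = (1.88×10^-28)(1.87×10^5) / [(1×1.60×10^-19)(0.196)] = 1.12×10^-3 m.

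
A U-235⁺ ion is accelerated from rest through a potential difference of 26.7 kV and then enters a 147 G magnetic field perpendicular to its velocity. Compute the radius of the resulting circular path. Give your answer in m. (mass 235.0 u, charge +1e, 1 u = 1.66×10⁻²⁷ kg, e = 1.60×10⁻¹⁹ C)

r ≈ 24.5 m

The kinetic energy gained is K = qV = (1×1.60×10^-19)(2.67×10^4) = 4.27×10^-15 J.
v = √(2K/m) = 1.48×10^5 m/s.
r = mv/(qB) = (3.90×10^-25)(1.48×10^5) / [(1×1.60×10^-19)(0.0147)] = 24.5 m.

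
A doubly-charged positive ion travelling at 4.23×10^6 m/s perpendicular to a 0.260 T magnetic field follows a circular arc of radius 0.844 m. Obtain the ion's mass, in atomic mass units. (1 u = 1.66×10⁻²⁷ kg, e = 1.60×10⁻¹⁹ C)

m ≈ 10.0 u

qvB = mv²/r ⇒ m = qBr/v.
m = (2×1.60×10^-19)(0.260)(0.844) / (4.23×10^6) = 1.66×10^-26 kg = 10.0 u.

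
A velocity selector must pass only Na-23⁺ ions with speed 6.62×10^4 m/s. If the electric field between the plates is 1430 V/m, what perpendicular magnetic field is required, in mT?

qE = qvB ⇒ B = E/v = (1430) / (6.62×10^4) = 0.0216 T.

B ≈ 21.6 mT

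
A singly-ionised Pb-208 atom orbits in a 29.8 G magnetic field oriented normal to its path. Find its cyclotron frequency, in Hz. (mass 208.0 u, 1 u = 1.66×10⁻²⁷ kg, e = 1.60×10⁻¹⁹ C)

f = qB/(2πm) = (1×1.60×10^-19)(2.98×10^-3) / [2π(3.45×10^-25)] = 220 Hz.

f ≈ 220 Hz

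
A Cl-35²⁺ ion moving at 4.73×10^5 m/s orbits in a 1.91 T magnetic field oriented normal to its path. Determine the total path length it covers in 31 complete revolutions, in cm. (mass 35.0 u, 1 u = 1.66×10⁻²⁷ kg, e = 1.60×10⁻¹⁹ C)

L ≈ 876 cm

r = mv/(qB) = 0.0450 m, so one revolution covers 2πr = 0.283 m.
In 31 revolutions: L = 31·2πr = 8.76 m.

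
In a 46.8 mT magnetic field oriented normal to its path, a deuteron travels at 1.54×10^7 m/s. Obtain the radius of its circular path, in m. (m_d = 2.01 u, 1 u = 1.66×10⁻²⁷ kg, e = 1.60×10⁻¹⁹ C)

r ≈ 6.86 m

The magnetic force provides the centripetal force: qvB = mv²/r, so r = mv/(qB).
r = (3.34×10^-27 kg)(1.54×10^7 m/s) / [(1×1.60×10^-19 C)(0.0468 T)] = 6.86 m.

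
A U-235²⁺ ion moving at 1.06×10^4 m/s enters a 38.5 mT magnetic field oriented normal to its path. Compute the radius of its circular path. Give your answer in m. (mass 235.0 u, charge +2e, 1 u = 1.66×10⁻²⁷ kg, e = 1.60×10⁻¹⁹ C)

The magnetic force provides the centripetal force: qvB = mv²/r, so r = mv/(qB).
r = (3.90×10^-25 kg)(1.06×10^4 m/s) / [(2×1.60×10^-19 C)(0.0385 T)] = 0.336 m.

r ≈ 0.336 m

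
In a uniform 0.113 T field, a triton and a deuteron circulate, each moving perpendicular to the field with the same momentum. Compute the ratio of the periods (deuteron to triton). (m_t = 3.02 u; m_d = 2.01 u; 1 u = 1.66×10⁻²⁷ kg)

T = 2πm/(qB) is independent of speed, so T₂/T₁ = (m₂/q₂)/(m₁/q₁).
T_{deuteron}/T_{triton} = (3.34×10^-27/1e) / (5.01×10^-27/1e) = 0.666.

ratio ≈ 0.666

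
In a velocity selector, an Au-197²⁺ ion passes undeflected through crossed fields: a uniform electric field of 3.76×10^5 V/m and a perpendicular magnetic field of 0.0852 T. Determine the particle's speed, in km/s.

For zero net force, qE = qvB, so v = E/B.
v = (3.76×10^5) / (0.0852) = 4.41×10^6 m/s.

v ≈ 4410 km/s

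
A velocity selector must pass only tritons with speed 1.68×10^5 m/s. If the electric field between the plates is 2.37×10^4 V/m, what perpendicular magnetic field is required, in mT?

B ≈ 141 mT

qE = qvB ⇒ B = E/v = (2.37×10^4) / (1.68×10^5) = 0.141 T.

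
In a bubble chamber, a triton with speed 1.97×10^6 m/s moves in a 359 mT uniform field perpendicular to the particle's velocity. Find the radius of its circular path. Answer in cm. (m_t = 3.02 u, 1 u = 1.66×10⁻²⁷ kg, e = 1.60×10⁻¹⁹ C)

The magnetic force provides the centripetal force: qvB = mv²/r, so r = mv/(qB).
r = (5.01×10^-27 kg)(1.97×10^6 m/s) / [(1×1.60×10^-19 C)(0.359 T)] = 0.172 m.

r ≈ 17.2 cm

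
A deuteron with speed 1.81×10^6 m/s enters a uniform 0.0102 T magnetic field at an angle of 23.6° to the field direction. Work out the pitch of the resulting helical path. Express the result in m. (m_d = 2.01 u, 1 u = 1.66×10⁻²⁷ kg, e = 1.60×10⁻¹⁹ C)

The velocity component along B is v∥ = v cos23.6° = 1.66×10^6 m/s.
The cyclotron period T = 2πm/(qB) = 1.28×10^-5 s is set by m, q, B alone.
Pitch = v∥·T = (1.66×10^6)(1.28×10^-5) = 21.3 m.

pitch ≈ 21.3 m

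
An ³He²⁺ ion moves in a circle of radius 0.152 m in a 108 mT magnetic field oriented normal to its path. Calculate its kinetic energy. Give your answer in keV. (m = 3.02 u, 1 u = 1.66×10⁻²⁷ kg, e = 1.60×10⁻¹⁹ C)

K ≈ 17.2 keV

v = qBr/m = (2×1.60×10^-19)(0.108)(0.152) / (5.01×10^-27) = 1.05×10^6 m/s.
K = ½mv² = 0.5·(5.01×10^-27)·(1.05×10^6)² = 2.75×10^-15 J = 17.2 keV.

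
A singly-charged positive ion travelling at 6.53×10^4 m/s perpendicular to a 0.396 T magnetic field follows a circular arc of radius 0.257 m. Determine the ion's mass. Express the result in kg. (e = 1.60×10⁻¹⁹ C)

m ≈ 2.49×10^-25 kg

qvB = mv²/r ⇒ m = qBr/v.
m = (1×1.60×10^-19)(0.396)(0.257) / (6.53×10^4) = 2.49×10^-25 kg.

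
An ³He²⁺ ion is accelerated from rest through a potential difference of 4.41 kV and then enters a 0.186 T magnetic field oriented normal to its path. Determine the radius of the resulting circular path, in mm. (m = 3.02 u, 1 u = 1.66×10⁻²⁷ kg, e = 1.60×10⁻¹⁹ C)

r ≈ 63.2 mm

The kinetic energy gained is K = qV = (2×1.60×10^-19)(4410) = 1.41×10^-15 J.
v = √(2K/m) = 7.50×10^5 m/s.
r = mv/(qB) = (5.01×10^-27)(7.50×10^5) / [(2×1.60×10^-19)(0.186)] = 0.0632 m.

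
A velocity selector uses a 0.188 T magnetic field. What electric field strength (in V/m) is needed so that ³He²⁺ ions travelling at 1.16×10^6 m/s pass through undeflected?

qE = qvB ⇒ E = vB = (1.16×10^6)(0.188) = 2.18×10^5 V/m.

E ≈ 2.18×10^5 V/m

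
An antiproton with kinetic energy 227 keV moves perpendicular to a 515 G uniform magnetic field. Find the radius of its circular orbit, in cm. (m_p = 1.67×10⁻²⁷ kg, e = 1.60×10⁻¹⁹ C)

r ≈ 134 cm

Convert the energy: K = 227 keV = 3.63×10^-14 J.
v = √(2K/m) = √(2·3.63×10^-14/1.67×10^-27) = 6.60×10^6 m/s.
r = mv/(qB) = (1.67×10^-27)(6.60×10^6) / [(1×1.60×10^-19)(0.0515)] = 1.34 m.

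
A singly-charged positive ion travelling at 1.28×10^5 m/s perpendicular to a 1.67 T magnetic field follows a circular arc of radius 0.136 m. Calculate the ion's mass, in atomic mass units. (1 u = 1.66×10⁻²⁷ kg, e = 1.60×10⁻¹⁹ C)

qvB = mv²/r ⇒ m = qBr/v.
m = (1×1.60×10^-19)(1.67)(0.136) / (1.28×10^5) = 2.84×10^-25 kg = 171 u.

m ≈ 171 u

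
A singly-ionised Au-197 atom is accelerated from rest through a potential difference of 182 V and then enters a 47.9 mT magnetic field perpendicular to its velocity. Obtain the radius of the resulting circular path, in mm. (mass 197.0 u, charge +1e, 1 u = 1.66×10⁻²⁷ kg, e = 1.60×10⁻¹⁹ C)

r ≈ 569 mm

The kinetic energy gained is K = qV = (1×1.60×10^-19)(182) = 2.91×10^-17 J.
v = √(2K/m) = 1.33×10^4 m/s.
r = mv/(qB) = (3.27×10^-25)(1.33×10^4) / [(1×1.60×10^-19)(0.0479)] = 0.569 m.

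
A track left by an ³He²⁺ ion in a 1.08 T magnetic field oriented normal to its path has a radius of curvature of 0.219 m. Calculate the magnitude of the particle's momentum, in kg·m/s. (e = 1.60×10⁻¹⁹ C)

Since qvB = mv²/r, the momentum p = mv = qBr.
p = (2×1.60×10^-19)(1.08)(0.219) = 7.57×10^-20 kg·m/s.

p ≈ 7.57×10^-20 kg·m/s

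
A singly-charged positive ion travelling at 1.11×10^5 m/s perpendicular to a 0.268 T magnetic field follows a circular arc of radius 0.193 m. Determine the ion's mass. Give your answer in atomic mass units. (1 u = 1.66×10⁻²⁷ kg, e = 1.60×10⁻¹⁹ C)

m ≈ 44.9 u

qvB = mv²/r ⇒ m = qBr/v.
m = (1×1.60×10^-19)(0.268)(0.193) / (1.11×10^5) = 7.46×10^-26 kg = 44.9 u.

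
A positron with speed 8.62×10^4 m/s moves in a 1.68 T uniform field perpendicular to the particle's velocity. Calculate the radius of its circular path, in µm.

The magnetic force provides the centripetal force: qvB = mv²/r, so r = mv/(qB).
r = (9.11×10^-31 kg)(8.62×10^4 m/s) / [(1×1.60×10^-19 C)(1.68 T)] = 2.92×10^-7 m.

r ≈ 0.292 µm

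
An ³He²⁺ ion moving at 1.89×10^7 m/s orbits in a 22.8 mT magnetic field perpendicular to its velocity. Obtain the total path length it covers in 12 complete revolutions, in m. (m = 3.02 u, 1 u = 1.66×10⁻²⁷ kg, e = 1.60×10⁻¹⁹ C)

r = mv/(qB) = 13.0 m, so one revolution covers 2πr = 81.6 m.
In 12 revolutions: L = 12·2πr = 979 m.

L ≈ 979 m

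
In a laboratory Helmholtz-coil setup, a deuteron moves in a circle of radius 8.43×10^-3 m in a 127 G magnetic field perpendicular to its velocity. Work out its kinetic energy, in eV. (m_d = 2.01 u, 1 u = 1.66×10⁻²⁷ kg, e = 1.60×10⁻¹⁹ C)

K ≈ 0.275 eV

v = qBr/m = (1×1.60×10^-19)(0.0127)(8.43×10^-3) / (3.34×10^-27) = 5130 m/s.
K = ½mv² = 0.5·(3.34×10^-27)·(5130)² = 4.40×10^-20 J = 0.275 eV.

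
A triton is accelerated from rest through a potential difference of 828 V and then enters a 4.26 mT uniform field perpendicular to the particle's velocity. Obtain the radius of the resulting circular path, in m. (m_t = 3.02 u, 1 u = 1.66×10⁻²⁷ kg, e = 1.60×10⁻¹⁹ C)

The kinetic energy gained is K = qV = (1×1.60×10^-19)(828) = 1.32×10^-16 J.
v = √(2K/m) = 2.30×10^5 m/s.
r = mv/(qB) = (5.01×10^-27)(2.30×10^5) / [(1×1.60×10^-19)(4.26×10^-3)] = 1.69 m.

r ≈ 1.69 m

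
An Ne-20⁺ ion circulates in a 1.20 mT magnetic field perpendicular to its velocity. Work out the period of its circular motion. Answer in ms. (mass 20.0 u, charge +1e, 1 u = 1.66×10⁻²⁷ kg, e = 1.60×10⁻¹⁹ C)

T ≈ 1.09 ms

The cyclotron period is independent of speed: T = 2πm/(qB).
T = 2π(3.32×10^-26) / [(1×1.60×10^-19)(1.20×10^-3)] = 1.09×10^-3 s.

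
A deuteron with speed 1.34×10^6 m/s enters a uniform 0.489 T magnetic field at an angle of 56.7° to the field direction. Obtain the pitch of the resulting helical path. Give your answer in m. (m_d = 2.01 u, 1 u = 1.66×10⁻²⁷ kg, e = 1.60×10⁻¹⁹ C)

pitch ≈ 0.197 m

The velocity component along B is v∥ = v cos56.7° = 7.36×10^5 m/s.
The cyclotron period T = 2πm/(qB) = 2.68×10^-7 s is set by m, q, B alone.
Pitch = v∥·T = (7.36×10^5)(2.68×10^-7) = 0.197 m.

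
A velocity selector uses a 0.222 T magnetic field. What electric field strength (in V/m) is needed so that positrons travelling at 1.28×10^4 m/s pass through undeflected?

qE = qvB ⇒ E = vB = (1.28×10^4)(0.222) = 2840 V/m.

E ≈ 2840 V/m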